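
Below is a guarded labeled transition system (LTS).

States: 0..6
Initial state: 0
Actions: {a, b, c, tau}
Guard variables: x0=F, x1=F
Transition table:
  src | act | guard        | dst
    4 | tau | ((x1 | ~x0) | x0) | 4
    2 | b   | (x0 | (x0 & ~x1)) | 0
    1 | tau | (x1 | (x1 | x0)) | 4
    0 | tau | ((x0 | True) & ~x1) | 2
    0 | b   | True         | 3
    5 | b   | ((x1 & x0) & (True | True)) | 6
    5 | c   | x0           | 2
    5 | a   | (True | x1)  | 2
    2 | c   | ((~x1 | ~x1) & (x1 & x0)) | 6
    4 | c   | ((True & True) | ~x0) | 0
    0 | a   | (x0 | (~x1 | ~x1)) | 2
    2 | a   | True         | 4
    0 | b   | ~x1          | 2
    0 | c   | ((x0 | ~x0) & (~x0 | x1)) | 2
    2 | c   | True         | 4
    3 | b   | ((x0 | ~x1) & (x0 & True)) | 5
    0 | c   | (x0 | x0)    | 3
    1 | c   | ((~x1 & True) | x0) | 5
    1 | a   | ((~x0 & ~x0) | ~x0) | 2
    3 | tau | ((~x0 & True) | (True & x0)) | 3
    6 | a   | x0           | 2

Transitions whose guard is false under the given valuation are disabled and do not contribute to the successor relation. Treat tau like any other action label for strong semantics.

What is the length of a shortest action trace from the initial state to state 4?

BFS to 4:
  L0 = {0}
  L1 = {2,3}
  L2 = {4}
4 enters at depth 2; path a·a

Answer: 2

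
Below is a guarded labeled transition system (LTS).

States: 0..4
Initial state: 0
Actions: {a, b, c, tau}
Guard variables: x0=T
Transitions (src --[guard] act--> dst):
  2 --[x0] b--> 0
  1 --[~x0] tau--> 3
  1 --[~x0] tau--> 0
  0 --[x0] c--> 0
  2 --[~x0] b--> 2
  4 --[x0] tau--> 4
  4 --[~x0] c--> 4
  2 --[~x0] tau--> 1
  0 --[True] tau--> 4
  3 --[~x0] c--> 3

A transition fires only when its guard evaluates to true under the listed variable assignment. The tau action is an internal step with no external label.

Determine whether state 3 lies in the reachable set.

4 transition(s) survive guard evaluation.
L0 = {0}
L1 = {4}  now seen {0,4}
Reach set: {0,4}

Answer: UNREACHABLE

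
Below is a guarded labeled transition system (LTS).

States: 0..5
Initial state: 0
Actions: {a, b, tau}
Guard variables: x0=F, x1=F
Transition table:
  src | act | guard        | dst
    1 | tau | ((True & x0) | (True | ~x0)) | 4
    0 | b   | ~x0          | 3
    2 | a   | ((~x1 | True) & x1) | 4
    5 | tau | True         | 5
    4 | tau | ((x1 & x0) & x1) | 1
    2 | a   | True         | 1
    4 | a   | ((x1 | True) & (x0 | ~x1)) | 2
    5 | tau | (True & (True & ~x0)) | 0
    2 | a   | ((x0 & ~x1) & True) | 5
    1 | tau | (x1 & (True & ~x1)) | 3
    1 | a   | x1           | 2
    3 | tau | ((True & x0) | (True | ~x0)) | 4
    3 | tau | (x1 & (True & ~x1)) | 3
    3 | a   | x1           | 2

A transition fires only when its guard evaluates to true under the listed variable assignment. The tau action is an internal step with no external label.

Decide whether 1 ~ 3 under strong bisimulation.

Refine partition for ~:
  P[0] = {{0,1,2,3,4,5}}
  P[1] = {{0},{1,3,5},{2,4}}
  P[2] = {{0},{1,3},{2},{4},{5}}
stable after 3 split(s): 5 block(s)
[1]={1,3}  [3]={1,3}

Answer: BISIMILAR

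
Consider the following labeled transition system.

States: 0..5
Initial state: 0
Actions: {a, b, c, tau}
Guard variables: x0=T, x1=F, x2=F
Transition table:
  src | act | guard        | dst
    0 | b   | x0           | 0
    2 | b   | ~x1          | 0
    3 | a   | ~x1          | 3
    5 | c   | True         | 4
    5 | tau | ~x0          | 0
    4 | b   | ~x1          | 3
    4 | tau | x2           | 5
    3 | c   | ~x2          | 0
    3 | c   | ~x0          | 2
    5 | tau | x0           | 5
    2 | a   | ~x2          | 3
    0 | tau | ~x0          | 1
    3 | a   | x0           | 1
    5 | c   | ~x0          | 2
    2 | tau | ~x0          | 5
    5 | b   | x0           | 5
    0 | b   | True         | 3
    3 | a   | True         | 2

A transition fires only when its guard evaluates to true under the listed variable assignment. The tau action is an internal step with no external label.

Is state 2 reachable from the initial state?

Answer: REACHABLE

Trace:
Guard filter leaves 12 enabled edge(s).
Layer 0: {0}
Layer 1: {3}  now seen {0,3}
Layer 2: {1,2}  now seen {0,1,2,3}
R = {0,1,2,3}
Path to 2: b·a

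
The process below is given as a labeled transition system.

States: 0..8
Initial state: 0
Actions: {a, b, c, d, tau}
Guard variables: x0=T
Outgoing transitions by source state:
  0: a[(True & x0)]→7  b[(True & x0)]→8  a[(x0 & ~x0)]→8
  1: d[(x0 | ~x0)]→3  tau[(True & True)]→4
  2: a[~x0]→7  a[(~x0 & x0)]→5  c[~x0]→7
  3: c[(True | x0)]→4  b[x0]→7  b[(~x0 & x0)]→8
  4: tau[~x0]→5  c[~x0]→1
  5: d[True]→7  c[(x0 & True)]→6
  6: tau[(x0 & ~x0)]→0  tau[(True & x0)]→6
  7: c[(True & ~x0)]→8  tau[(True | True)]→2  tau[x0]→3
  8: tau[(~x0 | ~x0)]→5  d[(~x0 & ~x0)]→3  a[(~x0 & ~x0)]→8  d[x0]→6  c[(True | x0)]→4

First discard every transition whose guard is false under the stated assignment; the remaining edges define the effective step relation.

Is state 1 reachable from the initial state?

Answer: UNREACHABLE

Analysis:
After dropping false guards: 13 live edges.
L0 = {0}
L1 = {7,8}  total {0,7,8}
L2 = {2,3,4,6}  total {0,2,3,4,6,7,8}
Reachable = {0,2,3,4,6,7,8}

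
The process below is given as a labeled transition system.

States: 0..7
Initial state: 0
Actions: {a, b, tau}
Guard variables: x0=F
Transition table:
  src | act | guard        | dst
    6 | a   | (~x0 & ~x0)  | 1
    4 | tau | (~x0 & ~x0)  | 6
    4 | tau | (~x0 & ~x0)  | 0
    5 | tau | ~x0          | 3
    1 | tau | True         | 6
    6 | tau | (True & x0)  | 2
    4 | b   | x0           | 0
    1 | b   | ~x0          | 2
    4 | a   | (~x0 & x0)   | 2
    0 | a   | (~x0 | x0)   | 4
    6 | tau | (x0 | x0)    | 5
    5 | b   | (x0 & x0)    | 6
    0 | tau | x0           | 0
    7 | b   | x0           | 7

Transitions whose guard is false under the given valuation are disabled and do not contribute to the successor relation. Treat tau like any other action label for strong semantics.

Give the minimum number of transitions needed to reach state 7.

Answer: UNREACHABLE

Analysis:
BFS to 7:
  L0 = {0}
  L1 = {4}
  L2 = {6}
  L3 = {1}
  L4 = {2}
7 never appears.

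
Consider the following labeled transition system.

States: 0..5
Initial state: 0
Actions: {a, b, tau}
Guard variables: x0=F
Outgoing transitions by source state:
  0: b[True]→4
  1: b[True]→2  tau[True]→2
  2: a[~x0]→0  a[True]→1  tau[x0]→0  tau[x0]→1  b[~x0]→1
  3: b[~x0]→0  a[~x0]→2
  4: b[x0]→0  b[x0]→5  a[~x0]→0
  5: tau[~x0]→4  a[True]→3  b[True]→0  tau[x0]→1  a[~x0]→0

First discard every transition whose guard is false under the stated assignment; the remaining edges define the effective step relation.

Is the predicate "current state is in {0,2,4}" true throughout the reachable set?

Safe = {0,2,4}
R = {0,4}
  0: ✓
  4: ✓

Answer: INVARIANT HOLDS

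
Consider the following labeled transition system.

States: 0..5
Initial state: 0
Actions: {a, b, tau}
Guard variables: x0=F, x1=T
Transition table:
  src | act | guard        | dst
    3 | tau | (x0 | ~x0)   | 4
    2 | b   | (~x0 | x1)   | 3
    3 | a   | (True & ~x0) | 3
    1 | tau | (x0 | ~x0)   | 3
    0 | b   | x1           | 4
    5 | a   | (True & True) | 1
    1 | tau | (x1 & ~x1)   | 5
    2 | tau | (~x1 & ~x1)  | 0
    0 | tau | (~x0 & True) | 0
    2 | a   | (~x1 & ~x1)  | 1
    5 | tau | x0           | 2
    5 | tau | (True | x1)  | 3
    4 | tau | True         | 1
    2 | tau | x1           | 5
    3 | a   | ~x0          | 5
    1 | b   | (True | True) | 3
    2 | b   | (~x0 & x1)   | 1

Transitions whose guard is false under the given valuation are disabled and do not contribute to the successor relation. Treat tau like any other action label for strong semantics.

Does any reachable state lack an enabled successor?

Answer: DEADLOCK-FREE

Trace:
R = {0,1,3,4,5}
  0: b→4  tau→0  [deg 2]
  1: b→3  tau→3  [deg 2]
  3: a→3  a→5  tau→4  [deg 3]
  4: tau→1  [deg 1]
  5: a→1  tau→3  [deg 2]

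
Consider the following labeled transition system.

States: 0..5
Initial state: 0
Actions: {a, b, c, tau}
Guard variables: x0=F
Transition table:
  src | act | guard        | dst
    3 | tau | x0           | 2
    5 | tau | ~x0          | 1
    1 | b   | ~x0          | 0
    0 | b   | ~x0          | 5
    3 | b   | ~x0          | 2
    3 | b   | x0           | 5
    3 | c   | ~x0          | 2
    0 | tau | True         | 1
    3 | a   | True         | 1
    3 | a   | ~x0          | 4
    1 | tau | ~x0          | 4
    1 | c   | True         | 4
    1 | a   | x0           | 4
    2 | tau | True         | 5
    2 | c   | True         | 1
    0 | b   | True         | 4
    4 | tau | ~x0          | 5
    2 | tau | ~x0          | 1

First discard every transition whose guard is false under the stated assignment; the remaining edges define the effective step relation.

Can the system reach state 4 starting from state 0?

Answer: REACHABLE

Trace:
After dropping false guards: 15 live edges.
L0 = {0}
L1 = {1,4,5}  total {0,1,4,5}
R = {0,1,4,5}
Path to 4: b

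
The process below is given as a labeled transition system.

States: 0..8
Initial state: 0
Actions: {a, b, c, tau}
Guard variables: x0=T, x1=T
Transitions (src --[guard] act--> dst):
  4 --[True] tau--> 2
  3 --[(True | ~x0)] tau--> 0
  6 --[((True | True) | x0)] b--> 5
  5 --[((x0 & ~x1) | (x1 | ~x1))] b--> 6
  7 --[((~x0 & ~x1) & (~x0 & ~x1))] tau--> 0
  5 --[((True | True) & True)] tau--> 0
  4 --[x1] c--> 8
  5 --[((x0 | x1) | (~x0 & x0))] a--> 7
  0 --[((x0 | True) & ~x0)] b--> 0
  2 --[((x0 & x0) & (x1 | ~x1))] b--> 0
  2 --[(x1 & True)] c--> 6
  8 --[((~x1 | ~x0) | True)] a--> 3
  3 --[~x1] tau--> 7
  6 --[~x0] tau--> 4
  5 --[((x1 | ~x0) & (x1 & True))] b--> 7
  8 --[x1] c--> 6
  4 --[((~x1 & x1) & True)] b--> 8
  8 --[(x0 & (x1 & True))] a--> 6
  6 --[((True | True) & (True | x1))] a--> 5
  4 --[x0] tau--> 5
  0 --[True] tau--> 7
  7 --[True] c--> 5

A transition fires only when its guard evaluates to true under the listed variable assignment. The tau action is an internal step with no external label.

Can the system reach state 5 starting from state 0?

Guard filter leaves 17 enabled edge(s).
Layer 0: {0}
Layer 1: {7}  cumulative {0,7}
Layer 2: {5}  cumulative {0,5,7}
Layer 3: {6}  cumulative {0,5,6,7}
Reachable = {0,5,6,7}
trace reaching 5: tau·c

Answer: REACHABLE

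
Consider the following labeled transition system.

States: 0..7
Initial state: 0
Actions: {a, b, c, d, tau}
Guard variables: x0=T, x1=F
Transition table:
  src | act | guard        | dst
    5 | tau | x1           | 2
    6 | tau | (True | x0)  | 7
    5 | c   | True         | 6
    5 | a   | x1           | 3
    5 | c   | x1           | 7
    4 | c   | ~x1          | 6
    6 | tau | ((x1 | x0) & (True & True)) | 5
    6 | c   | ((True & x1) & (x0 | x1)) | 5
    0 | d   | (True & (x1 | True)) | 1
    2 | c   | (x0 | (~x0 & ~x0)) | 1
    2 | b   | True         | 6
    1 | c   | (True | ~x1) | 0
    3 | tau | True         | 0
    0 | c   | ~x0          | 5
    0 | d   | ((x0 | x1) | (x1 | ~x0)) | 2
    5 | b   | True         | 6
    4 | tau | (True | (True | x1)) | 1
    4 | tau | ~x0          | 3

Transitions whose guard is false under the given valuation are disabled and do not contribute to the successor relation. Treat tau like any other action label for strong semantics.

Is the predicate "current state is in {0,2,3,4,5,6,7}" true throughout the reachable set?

Answer: INVARIANT VIOLATED at state 1

Trace:
Safe = {0,2,3,4,5,6,7}
Reach set: {0,1,2,5,6,7}
  0: safe
  1: ✗ unsafe
  2: safe
  5: safe
  6: safe
  7: safe
reach 1 via d — violates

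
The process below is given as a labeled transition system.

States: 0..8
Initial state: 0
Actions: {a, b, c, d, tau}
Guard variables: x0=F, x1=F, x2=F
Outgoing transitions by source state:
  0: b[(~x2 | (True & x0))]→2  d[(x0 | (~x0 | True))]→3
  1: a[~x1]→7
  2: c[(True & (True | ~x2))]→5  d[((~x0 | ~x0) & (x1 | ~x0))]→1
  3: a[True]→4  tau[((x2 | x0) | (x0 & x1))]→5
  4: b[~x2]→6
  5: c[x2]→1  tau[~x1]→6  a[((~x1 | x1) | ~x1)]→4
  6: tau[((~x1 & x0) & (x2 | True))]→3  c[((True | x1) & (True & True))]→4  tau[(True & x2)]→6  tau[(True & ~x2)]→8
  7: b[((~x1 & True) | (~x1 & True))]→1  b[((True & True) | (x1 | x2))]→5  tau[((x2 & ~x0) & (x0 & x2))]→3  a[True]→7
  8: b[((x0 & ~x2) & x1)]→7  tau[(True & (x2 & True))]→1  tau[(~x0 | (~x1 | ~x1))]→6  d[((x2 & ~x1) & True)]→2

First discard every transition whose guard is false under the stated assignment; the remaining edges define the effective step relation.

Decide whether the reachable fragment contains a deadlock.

R = {0,1,2,3,4,5,6,7,8}
  0: b→2  d→3  [deg 2]
  1: a→7  [deg 1]
  2: c→5  d→1  [deg 2]
  3: a→4  [deg 1]
  4: b→6  [deg 1]
  5: a→4  tau→6  [deg 2]
  6: c→4  tau→8  [deg 2]
  7: a→7  b→1  b→5  [deg 3]
  8: tau→6  [deg 1]

Answer: DEADLOCK-FREE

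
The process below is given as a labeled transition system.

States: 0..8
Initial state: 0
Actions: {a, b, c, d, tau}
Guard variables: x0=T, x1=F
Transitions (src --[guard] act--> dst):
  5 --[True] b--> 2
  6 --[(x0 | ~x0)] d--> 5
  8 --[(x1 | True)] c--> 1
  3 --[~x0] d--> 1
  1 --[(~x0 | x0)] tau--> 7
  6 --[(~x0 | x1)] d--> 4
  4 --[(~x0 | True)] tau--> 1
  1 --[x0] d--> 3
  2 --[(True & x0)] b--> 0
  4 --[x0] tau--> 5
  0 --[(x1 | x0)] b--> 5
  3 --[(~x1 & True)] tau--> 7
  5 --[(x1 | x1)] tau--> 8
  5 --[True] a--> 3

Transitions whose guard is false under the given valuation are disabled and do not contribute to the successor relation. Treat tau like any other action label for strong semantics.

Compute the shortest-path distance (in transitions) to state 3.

BFS to 3:
  L0 = {0}
  L1 = {5}
  L2 = {2,3}
3 enters at depth 2; path b·a

Answer: 2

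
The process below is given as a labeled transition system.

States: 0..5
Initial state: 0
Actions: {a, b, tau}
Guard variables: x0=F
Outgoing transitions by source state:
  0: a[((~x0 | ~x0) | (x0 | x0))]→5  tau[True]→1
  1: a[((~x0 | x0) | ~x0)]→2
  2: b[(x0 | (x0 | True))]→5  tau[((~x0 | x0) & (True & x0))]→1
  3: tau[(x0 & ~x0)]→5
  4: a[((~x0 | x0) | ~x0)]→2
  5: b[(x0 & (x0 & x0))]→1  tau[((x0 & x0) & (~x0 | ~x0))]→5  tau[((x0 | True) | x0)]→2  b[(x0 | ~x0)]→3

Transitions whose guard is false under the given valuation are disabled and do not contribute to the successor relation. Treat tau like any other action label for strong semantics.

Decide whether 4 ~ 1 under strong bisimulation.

Answer: BISIMILAR

Analysis:
Bisimulation quotient by refinement:
  P[0] = {{0,1,2,3,4,5}}
  P[1] = {{0},{1,4},{2},{3},{5}}
Fixed point at round 2; 5 class(es).
class of 4: {1,4}; class of 1: {1,4}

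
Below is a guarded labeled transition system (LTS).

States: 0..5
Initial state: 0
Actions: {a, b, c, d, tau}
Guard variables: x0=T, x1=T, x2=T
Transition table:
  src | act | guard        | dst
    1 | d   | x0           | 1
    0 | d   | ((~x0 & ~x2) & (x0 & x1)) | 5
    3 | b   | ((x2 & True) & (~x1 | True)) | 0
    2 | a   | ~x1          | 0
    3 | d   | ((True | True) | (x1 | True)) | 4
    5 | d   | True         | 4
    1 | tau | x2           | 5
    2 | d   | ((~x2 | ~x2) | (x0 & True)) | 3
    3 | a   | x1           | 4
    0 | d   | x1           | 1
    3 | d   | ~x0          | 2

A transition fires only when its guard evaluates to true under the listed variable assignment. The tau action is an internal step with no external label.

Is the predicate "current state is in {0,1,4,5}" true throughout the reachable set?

Inv-set: {0,1,4,5}
Reach set: {0,1,4,5}
  0: ✓
  1: ✓
  4: ✓
  5: ✓

Answer: INVARIANT HOLDS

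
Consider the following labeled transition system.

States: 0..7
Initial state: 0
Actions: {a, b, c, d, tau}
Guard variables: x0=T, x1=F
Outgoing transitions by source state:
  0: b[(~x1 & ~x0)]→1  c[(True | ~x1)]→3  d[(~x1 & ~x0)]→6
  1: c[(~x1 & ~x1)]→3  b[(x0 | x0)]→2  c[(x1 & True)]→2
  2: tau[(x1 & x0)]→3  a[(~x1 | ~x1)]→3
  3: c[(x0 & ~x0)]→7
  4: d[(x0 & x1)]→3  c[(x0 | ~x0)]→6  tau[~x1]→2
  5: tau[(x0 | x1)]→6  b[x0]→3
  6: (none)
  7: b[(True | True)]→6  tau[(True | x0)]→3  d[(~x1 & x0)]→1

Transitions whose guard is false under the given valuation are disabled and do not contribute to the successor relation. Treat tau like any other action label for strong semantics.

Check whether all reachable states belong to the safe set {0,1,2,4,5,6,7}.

Inv-set: {0,1,2,4,5,6,7}
R = {0,3}
  0: safe
  3: VIOLATES
witness against invariant: c → 3

Answer: INVARIANT VIOLATED at state 3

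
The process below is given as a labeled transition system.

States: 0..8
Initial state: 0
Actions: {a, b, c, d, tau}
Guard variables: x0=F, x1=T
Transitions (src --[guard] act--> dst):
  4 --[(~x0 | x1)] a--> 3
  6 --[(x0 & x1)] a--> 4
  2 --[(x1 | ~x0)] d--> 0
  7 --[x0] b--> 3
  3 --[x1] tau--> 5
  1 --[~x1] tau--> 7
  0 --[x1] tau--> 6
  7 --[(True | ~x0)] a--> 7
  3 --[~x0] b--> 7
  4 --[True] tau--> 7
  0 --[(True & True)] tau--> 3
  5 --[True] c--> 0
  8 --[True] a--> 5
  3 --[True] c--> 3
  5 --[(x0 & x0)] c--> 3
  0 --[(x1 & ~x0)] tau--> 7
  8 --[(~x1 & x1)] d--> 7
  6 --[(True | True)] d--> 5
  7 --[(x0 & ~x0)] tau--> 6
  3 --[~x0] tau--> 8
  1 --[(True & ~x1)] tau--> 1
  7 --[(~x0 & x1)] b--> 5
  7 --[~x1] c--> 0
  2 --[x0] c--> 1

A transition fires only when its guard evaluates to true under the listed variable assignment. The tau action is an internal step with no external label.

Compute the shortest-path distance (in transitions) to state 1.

Answer: UNREACHABLE

Trace:
BFS to 1:
  L0 = {0}
  L1 = {3,6,7}
  L2 = {5,8}
1 never appears.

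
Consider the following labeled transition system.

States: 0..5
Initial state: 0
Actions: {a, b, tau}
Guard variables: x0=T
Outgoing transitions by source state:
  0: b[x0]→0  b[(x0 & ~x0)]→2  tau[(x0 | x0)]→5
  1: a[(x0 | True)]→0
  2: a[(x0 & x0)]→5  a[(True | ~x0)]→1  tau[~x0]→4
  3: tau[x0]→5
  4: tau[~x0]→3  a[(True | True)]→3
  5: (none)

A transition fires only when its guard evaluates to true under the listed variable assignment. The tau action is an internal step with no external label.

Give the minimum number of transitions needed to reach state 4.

BFS to 4:
  Layer 0: {0}
  Layer 1: {5}
4 never appears.

Answer: UNREACHABLE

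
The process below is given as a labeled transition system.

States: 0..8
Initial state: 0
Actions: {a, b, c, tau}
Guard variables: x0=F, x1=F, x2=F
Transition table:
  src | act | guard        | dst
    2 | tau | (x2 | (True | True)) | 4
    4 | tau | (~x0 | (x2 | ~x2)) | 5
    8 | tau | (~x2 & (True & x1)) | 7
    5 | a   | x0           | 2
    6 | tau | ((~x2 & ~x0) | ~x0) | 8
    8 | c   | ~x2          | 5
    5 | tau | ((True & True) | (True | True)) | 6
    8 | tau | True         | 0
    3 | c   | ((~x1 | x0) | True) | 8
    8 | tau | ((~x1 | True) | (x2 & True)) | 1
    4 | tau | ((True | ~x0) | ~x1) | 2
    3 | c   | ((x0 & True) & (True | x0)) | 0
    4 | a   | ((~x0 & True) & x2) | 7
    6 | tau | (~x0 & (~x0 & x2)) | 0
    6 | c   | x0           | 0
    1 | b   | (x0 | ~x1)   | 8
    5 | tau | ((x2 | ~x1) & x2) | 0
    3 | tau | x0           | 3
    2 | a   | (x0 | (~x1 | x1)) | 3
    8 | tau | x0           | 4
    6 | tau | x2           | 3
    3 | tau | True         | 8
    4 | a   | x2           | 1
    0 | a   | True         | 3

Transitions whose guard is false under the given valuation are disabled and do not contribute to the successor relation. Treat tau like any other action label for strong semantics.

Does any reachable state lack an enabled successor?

Answer: DEADLOCK-FREE

Trace:
Reachable = {0,1,3,5,6,8}
  0: a→3  [1 out]
  1: b→8  [1 out]
  3: c→8  tau→8  [2 out]
  5: tau→6  [1 out]
  6: tau→8  [1 out]
  8: c→5  tau→0  tau→1  [3 out]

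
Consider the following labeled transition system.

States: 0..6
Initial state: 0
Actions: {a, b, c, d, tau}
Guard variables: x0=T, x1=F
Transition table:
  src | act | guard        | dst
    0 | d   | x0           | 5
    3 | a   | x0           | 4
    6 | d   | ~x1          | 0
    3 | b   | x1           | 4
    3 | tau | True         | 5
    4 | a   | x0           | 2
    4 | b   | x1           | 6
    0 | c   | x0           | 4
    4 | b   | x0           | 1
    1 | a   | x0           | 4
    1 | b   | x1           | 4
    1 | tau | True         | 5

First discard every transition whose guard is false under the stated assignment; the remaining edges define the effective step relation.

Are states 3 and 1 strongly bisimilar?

Answer: BISIMILAR

Working:
Compute ~ classes (split until stable):
  round 0: {{0,1,2,3,4,5,6}}
  round 1: {{0},{1,3},{2,5},{4},{6}}
stable after 2 split(s): 5 block(s)
[3]={1,3}  [1]={1,3}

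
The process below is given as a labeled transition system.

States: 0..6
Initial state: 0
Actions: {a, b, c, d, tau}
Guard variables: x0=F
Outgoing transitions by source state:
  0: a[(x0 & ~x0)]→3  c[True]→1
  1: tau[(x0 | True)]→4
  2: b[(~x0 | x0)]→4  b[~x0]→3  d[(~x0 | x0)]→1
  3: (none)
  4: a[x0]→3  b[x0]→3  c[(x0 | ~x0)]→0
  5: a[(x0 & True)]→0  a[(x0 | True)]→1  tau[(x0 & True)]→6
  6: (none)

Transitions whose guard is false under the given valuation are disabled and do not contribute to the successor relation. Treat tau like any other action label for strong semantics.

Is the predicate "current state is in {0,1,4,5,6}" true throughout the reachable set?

Allowed set {0,1,4,5,6}
Reach set: {0,1,4}
  0: safe
  1: safe
  4: safe

Answer: INVARIANT HOLDS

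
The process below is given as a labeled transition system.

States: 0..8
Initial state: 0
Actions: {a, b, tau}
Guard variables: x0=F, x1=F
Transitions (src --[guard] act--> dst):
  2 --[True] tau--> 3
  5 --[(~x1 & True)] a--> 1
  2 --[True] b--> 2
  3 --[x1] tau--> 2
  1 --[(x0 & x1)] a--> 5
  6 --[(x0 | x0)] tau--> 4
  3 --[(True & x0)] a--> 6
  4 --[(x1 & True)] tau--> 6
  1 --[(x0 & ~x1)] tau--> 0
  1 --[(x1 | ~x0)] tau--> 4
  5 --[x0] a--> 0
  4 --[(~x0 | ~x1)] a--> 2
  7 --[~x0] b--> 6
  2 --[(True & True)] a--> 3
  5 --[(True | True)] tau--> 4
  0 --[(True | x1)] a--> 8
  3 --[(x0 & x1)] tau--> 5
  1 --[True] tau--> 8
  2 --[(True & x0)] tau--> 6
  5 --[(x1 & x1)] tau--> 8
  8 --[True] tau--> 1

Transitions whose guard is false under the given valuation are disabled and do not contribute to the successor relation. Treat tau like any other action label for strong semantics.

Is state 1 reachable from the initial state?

11 transition(s) survive guard evaluation.
L0 = {0}
L1 = {8}  cumulative {0,8}
L2 = {1}  cumulative {0,1,8}
L3 = {4}  cumulative {0,1,4,8}
L4 = {2}  cumulative {0,1,2,4,8}
L5 = {3}  cumulative {0,1,2,3,4,8}
Reachable = {0,1,2,3,4,8}
witness 1: a·tau

Answer: REACHABLE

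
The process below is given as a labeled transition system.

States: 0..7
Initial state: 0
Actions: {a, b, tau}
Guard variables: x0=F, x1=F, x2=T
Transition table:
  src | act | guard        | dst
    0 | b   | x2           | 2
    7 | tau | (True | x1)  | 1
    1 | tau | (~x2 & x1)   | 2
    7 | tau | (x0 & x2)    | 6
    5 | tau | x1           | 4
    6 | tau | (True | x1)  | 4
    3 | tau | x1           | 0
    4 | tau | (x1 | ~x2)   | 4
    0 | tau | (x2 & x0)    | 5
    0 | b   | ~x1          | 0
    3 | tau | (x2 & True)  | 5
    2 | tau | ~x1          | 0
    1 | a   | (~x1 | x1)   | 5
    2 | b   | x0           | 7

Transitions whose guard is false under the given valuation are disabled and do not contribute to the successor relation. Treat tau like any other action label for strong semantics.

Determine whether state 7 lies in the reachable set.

Answer: UNREACHABLE

Working:
After dropping false guards: 7 live edges.
Layer 0: {0}
Layer 1: {2}  total {0,2}
R = {0,2}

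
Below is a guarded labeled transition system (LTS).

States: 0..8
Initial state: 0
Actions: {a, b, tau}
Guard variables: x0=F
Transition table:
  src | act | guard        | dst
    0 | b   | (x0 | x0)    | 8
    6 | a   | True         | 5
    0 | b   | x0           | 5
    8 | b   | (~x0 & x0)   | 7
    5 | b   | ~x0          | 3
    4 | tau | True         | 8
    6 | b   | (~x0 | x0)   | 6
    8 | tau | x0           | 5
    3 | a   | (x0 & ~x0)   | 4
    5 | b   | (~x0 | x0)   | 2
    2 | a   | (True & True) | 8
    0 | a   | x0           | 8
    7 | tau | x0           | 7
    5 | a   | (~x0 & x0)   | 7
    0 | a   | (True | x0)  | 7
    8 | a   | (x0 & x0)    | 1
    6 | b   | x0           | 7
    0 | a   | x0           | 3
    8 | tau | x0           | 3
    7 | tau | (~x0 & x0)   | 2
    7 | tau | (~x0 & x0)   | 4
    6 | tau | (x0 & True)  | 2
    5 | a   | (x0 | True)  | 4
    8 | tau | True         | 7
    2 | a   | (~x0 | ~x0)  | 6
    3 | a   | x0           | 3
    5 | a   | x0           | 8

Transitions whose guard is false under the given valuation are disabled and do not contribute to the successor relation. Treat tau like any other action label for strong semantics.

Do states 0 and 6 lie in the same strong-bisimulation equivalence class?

Refine partition for ~:
  round 0: {{0,1,2,3,4,5,6,7,8}}
  round 1: {{0,2},{1,3,7},{4,8},{5,6}}
  round 2: {{0},{1,3,7},{2},{4},{5},{6},{8}}
Fixed point at round 3; 7 class(es).
[0]={0}  [6]={6}

Answer: NOT BISIMILAR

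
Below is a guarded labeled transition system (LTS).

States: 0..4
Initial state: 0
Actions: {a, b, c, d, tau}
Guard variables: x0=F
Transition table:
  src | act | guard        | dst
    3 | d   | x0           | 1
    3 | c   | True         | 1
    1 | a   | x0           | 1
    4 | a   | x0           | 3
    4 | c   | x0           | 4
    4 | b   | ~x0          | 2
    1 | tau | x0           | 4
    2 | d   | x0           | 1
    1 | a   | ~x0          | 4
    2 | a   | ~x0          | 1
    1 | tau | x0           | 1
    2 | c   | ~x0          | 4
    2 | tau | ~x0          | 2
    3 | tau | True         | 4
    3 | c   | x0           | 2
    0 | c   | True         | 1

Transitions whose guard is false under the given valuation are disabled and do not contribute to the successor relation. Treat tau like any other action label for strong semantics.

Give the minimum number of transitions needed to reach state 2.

Layered search for 2:
  Layer 0: {0}
  Layer 1: {1}
  Layer 2: {4}
  Layer 3: {2}
depth(2)=3, e.g. c·a·b

Answer: 3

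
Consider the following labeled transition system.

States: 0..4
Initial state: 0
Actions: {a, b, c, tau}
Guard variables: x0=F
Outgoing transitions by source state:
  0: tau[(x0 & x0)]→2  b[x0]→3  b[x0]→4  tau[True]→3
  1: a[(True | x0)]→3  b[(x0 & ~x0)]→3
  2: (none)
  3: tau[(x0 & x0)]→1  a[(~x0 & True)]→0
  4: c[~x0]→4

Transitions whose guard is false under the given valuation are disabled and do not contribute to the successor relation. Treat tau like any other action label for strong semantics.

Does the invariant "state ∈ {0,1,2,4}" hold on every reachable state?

Answer: INVARIANT VIOLATED at state 3

Working:
Safe = {0,1,2,4}
R = {0,3}
  0: safe
  3: VIOLATES
reach 3 via tau — violates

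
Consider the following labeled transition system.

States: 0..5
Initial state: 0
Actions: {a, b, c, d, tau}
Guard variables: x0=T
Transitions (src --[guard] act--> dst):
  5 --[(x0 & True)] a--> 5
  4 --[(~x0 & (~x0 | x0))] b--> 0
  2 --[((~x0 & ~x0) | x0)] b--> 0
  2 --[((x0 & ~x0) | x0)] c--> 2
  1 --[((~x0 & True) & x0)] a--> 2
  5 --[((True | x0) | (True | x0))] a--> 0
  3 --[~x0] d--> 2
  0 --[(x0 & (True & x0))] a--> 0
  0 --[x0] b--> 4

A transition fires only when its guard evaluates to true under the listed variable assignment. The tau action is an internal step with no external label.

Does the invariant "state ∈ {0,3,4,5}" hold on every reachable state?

Safe = {0,3,4,5}
Reachable = {0,4}
  0: safe
  4: safe

Answer: INVARIANT HOLDS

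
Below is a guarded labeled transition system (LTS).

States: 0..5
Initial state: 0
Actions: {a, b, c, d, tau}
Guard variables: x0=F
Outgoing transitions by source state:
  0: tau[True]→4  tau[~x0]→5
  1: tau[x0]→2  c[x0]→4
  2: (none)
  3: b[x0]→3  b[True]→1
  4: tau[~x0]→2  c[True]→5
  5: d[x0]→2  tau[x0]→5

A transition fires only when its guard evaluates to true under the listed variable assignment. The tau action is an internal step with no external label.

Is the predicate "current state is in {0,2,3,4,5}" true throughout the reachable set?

Safe = {0,2,3,4,5}
Reach set: {0,2,4,5}
  0: ok
  2: ok
  4: ok
  5: ok

Answer: INVARIANT HOLDS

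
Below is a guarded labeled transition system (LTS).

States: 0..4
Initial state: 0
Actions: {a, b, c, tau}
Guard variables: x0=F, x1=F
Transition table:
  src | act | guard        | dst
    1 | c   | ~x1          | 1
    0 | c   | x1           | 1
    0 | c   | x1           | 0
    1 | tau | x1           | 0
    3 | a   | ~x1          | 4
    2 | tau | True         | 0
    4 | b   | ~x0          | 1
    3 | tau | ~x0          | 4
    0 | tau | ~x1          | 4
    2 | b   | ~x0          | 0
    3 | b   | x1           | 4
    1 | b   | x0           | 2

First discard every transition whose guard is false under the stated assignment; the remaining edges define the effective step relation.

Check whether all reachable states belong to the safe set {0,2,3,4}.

Answer: INVARIANT VIOLATED at state 1

Working:
Inv-set: {0,2,3,4}
R = {0,1,4}
  0: ✓
  1: VIOLATES
  4: ✓
reach 1 via tau·b — violates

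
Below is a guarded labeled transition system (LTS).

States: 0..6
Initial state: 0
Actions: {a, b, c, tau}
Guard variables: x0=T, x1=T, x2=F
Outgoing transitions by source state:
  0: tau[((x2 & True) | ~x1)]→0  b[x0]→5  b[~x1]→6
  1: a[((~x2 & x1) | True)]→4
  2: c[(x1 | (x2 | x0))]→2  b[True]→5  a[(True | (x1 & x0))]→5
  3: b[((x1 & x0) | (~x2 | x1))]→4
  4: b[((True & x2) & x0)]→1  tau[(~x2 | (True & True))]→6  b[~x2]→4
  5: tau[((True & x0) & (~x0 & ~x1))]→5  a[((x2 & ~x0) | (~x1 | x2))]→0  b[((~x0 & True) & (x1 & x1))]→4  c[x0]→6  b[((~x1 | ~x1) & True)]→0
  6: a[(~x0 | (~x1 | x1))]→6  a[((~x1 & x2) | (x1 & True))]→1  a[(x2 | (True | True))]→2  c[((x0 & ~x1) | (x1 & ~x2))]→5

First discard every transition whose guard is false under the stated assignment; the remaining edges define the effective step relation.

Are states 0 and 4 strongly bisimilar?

Refine partition for ~:
  P[0] = {{0,1,2,3,4,5,6}}
  P[1] = {{0,3},{1},{2},{4},{5},{6}}
  P[2] = {{0},{1},{2},{3},{4},{5},{6}}
stable after 3 split(s): 7 block(s)
class of 0: {0}; class of 4: {4}

Answer: NOT BISIMILAR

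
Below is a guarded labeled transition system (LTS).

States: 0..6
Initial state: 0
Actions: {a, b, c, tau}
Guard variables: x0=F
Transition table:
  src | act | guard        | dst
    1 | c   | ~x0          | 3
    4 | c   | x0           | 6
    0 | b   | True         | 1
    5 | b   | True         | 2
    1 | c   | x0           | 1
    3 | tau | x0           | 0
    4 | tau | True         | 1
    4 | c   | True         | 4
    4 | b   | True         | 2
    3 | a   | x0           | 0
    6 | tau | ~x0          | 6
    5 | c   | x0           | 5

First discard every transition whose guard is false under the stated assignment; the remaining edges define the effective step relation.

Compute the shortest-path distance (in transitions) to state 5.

Answer: UNREACHABLE

Trace:
Breadth-first toward 5:
  L0 = {0}
  L1 = {1}
  L2 = {3}
5 never appears.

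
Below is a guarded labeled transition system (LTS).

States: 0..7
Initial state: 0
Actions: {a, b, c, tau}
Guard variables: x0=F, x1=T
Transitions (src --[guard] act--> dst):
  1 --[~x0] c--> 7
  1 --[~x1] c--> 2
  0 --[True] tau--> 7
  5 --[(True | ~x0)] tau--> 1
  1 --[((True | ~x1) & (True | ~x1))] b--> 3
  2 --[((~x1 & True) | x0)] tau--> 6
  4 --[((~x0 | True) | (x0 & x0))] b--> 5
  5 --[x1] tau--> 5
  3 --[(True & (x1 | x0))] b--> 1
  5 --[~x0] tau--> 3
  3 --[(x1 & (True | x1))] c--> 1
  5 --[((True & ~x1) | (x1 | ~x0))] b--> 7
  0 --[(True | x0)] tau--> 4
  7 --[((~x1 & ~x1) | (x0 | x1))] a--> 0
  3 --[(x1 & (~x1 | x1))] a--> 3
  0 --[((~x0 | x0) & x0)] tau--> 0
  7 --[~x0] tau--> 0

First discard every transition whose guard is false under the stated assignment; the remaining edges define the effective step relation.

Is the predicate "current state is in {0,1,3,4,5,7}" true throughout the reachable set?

Answer: INVARIANT HOLDS

Working:
Inv-set: {0,1,3,4,5,7}
Reach set: {0,1,3,4,5,7}
  0: ✓
  1: ✓
  3: ✓
  4: ✓
  5: ✓
  7: ✓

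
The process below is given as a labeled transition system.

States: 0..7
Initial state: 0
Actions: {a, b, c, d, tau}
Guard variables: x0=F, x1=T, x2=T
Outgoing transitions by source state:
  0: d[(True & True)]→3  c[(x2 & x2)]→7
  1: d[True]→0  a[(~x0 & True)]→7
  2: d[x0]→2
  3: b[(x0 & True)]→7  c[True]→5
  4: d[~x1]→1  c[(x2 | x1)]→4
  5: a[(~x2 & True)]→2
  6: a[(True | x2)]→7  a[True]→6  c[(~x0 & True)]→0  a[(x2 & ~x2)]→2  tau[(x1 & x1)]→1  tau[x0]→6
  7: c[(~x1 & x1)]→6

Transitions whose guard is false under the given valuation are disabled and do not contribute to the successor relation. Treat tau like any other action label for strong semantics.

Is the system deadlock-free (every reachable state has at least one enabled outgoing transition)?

Answer: DEADLOCK at state 5

Trace:
R = {0,3,5,7}
  0: c→7  d→3  [2 out]
  3: c→5  [1 out]
  5: ∅  [deadlock]
  7: ∅  [deadlock]
trace reaching 5: d·c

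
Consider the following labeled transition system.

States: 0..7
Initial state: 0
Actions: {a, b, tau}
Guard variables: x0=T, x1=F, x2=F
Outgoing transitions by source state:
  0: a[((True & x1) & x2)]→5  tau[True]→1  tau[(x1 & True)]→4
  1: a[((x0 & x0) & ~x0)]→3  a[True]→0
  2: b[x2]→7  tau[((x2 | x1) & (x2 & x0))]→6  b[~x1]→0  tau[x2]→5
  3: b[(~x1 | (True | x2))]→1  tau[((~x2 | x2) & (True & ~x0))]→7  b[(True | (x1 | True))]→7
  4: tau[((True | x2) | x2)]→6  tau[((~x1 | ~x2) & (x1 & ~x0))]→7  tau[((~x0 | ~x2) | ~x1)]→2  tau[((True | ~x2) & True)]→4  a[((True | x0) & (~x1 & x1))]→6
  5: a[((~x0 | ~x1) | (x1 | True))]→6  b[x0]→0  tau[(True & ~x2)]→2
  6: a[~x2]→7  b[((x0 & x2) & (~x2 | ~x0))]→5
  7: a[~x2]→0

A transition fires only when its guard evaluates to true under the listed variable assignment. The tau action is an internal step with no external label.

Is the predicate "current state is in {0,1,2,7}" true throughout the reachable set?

Inv-set: {0,1,2,7}
Reach set: {0,1}
  0: ok
  1: ok

Answer: INVARIANT HOLDS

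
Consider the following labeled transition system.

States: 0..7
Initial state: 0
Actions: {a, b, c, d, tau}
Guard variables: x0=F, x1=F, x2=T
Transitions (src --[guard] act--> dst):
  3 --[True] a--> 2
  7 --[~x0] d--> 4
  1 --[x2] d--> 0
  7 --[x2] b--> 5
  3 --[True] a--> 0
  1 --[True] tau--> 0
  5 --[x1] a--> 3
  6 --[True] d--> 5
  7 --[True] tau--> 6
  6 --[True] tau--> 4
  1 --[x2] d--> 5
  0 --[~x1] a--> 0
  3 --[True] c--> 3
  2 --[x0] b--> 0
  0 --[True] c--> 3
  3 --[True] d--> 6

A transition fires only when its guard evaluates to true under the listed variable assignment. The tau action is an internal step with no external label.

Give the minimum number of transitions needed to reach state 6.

Layered search for 6:
  Layer 0: {0}
  Layer 1: {3}
  Layer 2: {2,6}
6 enters at depth 2; path c·d

Answer: 2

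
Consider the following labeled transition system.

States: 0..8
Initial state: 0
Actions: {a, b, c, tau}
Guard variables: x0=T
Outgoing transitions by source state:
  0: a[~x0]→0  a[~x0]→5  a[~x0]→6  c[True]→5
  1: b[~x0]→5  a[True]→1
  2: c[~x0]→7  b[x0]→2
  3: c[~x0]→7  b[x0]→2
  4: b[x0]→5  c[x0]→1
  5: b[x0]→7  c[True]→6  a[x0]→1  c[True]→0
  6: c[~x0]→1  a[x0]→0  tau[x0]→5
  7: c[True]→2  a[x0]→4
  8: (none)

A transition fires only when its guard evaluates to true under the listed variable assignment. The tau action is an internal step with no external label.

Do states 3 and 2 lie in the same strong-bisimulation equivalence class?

Compute ~ classes (split until stable):
  P[0] = {{0,1,2,3,4,5,6,7,8}}
  P[1] = {{0},{1},{2,3},{4},{5},{6},{7},{8}}
stable after 2 split(s): 8 block(s)
class of 3: {2,3}; class of 2: {2,3}

Answer: BISIMILAR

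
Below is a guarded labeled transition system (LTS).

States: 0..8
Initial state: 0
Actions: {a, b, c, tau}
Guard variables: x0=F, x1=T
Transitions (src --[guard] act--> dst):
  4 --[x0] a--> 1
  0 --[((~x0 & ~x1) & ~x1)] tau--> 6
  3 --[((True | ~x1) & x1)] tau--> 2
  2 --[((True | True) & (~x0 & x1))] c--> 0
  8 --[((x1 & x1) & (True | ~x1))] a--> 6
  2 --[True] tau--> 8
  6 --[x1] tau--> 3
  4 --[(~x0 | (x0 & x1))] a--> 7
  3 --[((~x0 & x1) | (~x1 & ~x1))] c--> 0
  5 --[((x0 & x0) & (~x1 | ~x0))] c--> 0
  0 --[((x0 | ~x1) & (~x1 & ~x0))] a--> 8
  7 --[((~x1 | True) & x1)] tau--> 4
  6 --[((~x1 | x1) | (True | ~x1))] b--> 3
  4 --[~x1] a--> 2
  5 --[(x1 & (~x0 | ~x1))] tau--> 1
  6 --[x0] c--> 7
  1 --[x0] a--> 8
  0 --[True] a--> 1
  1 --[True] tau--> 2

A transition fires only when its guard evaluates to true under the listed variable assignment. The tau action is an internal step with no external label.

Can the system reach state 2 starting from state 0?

Answer: REACHABLE

Analysis:
After dropping false guards: 12 live edges.
L0 = {0}
L1 = {1}  total {0,1}
L2 = {2}  total {0,1,2}
L3 = {8}  total {0,1,2,8}
L4 = {6}  total {0,1,2,6,8}
L5 = {3}  total {0,1,2,3,6,8}
R = {0,1,2,3,6,8}
witness 2: a·tau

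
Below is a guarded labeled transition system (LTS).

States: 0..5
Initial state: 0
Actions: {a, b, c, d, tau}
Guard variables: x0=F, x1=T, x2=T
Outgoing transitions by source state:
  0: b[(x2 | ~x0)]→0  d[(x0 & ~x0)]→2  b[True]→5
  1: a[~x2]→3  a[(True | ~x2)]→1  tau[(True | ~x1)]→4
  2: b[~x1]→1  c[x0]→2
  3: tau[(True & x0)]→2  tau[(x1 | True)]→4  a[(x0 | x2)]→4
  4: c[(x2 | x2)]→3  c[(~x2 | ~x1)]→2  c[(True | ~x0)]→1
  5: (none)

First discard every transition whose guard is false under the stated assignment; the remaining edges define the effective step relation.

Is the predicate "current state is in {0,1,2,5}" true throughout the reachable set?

Inv-set: {0,1,2,5}
Reach set: {0,5}
  0: safe
  5: safe

Answer: INVARIANT HOLDS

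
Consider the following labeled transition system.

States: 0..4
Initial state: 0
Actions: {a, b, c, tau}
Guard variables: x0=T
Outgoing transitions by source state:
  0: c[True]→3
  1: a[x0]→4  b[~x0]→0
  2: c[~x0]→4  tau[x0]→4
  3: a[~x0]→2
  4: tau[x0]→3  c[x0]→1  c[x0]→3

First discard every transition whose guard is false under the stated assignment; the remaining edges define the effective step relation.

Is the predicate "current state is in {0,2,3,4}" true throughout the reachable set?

Answer: INVARIANT HOLDS

Trace:
Inv-set: {0,2,3,4}
Reachable = {0,3}
  0: ✓
  3: ✓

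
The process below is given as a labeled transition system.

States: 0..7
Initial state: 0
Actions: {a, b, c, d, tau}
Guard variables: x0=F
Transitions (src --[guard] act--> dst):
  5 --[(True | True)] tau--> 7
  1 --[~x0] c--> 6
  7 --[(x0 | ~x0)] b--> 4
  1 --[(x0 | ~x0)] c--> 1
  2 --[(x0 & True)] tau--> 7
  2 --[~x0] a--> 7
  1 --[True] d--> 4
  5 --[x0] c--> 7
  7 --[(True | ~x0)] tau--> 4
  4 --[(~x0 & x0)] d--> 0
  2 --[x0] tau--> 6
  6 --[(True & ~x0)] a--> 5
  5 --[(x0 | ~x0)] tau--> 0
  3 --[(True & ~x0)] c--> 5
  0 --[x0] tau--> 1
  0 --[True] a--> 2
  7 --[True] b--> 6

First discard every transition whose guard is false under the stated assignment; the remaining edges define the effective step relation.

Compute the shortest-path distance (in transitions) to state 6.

Breadth-first toward 6:
  Layer 0: {0}
  Layer 1: {2}
  Layer 2: {7}
  Layer 3: {4,6}
depth(6)=3, e.g. a·a·b

Answer: 3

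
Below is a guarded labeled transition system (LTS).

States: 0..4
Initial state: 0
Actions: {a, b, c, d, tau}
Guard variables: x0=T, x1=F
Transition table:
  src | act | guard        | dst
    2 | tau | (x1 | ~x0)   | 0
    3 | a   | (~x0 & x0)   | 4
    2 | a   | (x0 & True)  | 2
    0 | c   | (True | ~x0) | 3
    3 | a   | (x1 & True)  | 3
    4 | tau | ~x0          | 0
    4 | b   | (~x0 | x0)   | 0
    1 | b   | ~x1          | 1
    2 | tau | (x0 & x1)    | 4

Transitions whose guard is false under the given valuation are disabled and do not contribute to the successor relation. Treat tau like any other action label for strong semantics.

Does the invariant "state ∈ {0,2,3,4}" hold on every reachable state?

Allowed set {0,2,3,4}
R = {0,3}
  0: ok
  3: ok

Answer: INVARIANT HOLDS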